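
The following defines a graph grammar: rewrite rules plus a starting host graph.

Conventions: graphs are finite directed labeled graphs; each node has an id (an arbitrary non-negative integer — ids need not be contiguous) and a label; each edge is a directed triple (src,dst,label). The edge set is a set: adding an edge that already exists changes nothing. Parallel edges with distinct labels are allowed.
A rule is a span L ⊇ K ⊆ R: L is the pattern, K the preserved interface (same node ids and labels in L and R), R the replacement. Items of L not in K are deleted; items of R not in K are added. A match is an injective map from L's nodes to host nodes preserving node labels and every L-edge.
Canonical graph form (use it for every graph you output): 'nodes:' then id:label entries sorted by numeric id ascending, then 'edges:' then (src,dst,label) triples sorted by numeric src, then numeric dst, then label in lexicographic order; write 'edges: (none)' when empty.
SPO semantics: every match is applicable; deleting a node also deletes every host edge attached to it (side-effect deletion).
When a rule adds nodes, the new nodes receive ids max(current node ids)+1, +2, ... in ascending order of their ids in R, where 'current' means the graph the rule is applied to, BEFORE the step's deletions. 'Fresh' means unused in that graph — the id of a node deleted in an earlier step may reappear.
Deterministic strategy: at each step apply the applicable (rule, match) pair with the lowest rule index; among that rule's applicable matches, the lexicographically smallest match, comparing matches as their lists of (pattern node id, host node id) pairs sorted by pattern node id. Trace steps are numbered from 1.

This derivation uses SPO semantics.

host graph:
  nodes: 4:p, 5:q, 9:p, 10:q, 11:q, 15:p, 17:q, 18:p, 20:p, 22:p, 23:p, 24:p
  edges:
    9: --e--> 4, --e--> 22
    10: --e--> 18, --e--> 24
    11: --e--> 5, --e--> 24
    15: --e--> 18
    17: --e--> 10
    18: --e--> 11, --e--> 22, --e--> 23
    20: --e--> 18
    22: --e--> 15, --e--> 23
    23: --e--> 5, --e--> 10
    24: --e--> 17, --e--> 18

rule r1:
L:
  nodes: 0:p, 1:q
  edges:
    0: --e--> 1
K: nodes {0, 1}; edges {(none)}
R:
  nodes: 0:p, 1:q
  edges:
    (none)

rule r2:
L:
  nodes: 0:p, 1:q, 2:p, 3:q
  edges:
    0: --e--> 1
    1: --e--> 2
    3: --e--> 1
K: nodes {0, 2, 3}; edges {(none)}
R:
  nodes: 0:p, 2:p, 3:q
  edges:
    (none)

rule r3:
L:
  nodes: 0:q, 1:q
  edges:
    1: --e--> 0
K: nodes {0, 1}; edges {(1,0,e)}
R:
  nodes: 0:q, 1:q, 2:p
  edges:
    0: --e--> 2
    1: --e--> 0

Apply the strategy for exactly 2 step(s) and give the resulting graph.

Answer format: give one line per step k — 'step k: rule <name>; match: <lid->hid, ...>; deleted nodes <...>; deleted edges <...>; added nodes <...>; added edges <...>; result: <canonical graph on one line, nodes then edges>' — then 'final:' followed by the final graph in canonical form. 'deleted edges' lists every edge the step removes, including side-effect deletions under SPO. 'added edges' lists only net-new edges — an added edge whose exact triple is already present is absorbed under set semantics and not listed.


step 1: rule r1; match: 0->18, 1->11; deleted nodes (none); deleted edges (18,11,e); added nodes (none); added edges (none); result: nodes: 4:p, 5:q, 9:p, 10:q, 11:q, 15:p, 17:q, 18:p, 20:p, 22:p, 23:p, 24:p edges: (9,4,e); (9,22,e); (10,18,e); (10,24,e); (11,5,e); (11,24,e); (15,18,e); (17,10,e); (18,22,e); (18,23,e); (20,18,e); (22,15,e); (22,23,e); (23,5,e); (23,10,e); (24,17,e); (24,18,e)
step 2: rule r1; match: 0->23, 1->5; deleted nodes (none); deleted edges (23,5,e); added nodes (none); added edges (none); result: nodes: 4:p, 5:q, 9:p, 10:q, 11:q, 15:p, 17:q, 18:p, 20:p, 22:p, 23:p, 24:p edges: (9,4,e); (9,22,e); (10,18,e); (10,24,e); (11,5,e); (11,24,e); (15,18,e); (17,10,e); (18,22,e); (18,23,e); (20,18,e); (22,15,e); (22,23,e); (23,10,e); (24,17,e); (24,18,e)
final:
nodes: 4:p, 5:q, 9:p, 10:q, 11:q, 15:p, 17:q, 18:p, 20:p, 22:p, 23:p, 24:p
edges: (9,4,e); (9,22,e); (10,18,e); (10,24,e); (11,5,e); (11,24,e); (15,18,e); (17,10,e); (18,22,e); (18,23,e); (20,18,e); (22,15,e); (22,23,e); (23,10,e); (24,17,e); (24,18,e)


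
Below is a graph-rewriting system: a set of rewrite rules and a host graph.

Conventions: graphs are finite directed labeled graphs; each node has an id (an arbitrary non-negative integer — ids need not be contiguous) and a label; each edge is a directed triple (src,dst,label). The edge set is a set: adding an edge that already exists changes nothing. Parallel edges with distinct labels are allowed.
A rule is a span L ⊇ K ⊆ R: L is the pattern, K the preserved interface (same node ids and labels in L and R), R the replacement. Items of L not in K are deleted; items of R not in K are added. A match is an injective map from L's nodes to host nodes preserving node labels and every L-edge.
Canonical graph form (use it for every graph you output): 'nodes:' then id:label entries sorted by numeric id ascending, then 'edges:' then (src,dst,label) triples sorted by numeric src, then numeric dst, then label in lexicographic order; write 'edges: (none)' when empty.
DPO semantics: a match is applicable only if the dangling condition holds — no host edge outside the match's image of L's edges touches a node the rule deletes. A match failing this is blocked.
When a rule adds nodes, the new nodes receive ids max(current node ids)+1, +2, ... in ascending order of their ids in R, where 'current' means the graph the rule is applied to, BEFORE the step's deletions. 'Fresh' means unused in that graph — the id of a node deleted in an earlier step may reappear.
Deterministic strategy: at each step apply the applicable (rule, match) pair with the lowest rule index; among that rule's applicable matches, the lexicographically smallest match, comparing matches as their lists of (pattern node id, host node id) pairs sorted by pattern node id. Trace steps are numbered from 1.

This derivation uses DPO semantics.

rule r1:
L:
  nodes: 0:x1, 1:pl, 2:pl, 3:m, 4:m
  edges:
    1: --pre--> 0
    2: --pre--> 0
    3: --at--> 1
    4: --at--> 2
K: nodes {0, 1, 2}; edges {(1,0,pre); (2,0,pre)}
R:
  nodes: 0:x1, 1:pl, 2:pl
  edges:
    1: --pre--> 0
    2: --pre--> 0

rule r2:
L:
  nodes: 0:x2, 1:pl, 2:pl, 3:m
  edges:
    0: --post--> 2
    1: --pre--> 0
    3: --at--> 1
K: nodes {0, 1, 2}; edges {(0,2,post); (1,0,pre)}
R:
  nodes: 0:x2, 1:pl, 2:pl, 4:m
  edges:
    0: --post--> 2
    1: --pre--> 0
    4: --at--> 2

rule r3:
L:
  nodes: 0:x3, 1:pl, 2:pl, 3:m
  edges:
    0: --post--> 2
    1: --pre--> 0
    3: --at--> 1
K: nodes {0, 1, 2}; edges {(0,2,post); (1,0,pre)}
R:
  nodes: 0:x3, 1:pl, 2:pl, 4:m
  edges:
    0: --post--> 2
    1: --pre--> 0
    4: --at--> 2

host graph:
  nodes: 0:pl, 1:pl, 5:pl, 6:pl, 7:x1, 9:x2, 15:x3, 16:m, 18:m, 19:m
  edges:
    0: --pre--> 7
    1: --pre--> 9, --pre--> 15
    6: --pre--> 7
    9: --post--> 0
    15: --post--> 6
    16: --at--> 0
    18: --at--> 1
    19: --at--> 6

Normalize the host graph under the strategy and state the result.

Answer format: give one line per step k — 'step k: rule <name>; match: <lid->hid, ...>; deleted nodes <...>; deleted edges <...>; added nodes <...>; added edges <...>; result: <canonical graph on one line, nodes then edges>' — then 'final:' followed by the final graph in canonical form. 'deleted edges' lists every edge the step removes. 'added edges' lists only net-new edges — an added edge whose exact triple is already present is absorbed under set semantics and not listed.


step 1: rule r1; match: 0->7, 1->0, 2->6, 3->16, 4->19; deleted nodes 16, 19; deleted edges (16,0,at); (19,6,at); added nodes (none); added edges (none); result: nodes: 0:pl, 1:pl, 5:pl, 6:pl, 7:x1, 9:x2, 15:x3, 18:m edges: (0,7,pre); (1,9,pre); (1,15,pre); (6,7,pre); (9,0,post); (15,6,post); (18,1,at)
step 2: rule r2; match: 0->9, 1->1, 2->0, 3->18; deleted nodes 18; deleted edges (18,1,at); added nodes 19; added edges (19,0,at); result: nodes: 0:pl, 1:pl, 5:pl, 6:pl, 7:x1, 9:x2, 15:x3, 19:m edges: (0,7,pre); (1,9,pre); (1,15,pre); (6,7,pre); (9,0,post); (15,6,post); (19,0,at)
final:
nodes: 0:pl, 1:pl, 5:pl, 6:pl, 7:x1, 9:x2, 15:x3, 19:m
edges: (0,7,pre); (1,9,pre); (1,15,pre); (6,7,pre); (9,0,post); (15,6,post); (19,0,at)


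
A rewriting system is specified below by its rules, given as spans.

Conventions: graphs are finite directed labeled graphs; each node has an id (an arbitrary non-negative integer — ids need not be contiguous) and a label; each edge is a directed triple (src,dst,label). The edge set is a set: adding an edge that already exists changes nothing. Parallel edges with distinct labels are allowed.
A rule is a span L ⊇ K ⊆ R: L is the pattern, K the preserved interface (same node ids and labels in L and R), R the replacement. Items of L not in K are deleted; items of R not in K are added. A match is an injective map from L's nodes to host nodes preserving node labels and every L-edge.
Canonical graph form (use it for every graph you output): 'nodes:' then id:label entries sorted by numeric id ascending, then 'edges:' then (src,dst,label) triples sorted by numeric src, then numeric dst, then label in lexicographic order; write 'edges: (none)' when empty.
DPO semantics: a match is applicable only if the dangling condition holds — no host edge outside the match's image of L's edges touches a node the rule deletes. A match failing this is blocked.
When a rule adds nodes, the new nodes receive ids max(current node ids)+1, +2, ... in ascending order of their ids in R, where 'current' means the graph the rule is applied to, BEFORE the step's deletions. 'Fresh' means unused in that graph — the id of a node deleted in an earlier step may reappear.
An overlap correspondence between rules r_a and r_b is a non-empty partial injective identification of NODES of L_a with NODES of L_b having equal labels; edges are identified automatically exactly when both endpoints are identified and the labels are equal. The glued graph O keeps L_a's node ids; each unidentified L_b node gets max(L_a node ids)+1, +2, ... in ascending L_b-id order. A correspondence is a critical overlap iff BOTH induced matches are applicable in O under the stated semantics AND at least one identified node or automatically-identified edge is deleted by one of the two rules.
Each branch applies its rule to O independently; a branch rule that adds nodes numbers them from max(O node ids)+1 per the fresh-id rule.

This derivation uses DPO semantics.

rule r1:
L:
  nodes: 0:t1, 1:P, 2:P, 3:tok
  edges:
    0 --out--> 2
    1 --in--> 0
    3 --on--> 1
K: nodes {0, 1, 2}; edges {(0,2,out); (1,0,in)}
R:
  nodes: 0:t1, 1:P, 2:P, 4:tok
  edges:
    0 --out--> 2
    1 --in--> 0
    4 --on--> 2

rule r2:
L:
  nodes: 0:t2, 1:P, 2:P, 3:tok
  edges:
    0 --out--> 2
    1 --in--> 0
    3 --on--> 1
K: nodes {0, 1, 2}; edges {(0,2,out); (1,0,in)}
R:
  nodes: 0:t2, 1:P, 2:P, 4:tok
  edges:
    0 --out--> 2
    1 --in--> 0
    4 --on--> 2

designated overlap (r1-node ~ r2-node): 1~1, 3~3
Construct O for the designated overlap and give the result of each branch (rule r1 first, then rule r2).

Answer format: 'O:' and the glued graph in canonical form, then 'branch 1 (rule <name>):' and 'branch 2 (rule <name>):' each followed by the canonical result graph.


O:
nodes: 0:t1, 1:P, 2:P, 3:tok, 4:t2, 5:P
edges: (0,2,out); (1,0,in); (1,4,in); (3,1,on); (4,5,out)
branch 1 (rule r1):
nodes: 0:t1, 1:P, 2:P, 4:t2, 5:P, 6:tok
edges: (0,2,out); (1,0,in); (1,4,in); (4,5,out); (6,2,on)
branch 2 (rule r2):
nodes: 0:t1, 1:P, 2:P, 4:t2, 5:P, 6:tok
edges: (0,2,out); (1,0,in); (1,4,in); (4,5,out); (6,5,on)


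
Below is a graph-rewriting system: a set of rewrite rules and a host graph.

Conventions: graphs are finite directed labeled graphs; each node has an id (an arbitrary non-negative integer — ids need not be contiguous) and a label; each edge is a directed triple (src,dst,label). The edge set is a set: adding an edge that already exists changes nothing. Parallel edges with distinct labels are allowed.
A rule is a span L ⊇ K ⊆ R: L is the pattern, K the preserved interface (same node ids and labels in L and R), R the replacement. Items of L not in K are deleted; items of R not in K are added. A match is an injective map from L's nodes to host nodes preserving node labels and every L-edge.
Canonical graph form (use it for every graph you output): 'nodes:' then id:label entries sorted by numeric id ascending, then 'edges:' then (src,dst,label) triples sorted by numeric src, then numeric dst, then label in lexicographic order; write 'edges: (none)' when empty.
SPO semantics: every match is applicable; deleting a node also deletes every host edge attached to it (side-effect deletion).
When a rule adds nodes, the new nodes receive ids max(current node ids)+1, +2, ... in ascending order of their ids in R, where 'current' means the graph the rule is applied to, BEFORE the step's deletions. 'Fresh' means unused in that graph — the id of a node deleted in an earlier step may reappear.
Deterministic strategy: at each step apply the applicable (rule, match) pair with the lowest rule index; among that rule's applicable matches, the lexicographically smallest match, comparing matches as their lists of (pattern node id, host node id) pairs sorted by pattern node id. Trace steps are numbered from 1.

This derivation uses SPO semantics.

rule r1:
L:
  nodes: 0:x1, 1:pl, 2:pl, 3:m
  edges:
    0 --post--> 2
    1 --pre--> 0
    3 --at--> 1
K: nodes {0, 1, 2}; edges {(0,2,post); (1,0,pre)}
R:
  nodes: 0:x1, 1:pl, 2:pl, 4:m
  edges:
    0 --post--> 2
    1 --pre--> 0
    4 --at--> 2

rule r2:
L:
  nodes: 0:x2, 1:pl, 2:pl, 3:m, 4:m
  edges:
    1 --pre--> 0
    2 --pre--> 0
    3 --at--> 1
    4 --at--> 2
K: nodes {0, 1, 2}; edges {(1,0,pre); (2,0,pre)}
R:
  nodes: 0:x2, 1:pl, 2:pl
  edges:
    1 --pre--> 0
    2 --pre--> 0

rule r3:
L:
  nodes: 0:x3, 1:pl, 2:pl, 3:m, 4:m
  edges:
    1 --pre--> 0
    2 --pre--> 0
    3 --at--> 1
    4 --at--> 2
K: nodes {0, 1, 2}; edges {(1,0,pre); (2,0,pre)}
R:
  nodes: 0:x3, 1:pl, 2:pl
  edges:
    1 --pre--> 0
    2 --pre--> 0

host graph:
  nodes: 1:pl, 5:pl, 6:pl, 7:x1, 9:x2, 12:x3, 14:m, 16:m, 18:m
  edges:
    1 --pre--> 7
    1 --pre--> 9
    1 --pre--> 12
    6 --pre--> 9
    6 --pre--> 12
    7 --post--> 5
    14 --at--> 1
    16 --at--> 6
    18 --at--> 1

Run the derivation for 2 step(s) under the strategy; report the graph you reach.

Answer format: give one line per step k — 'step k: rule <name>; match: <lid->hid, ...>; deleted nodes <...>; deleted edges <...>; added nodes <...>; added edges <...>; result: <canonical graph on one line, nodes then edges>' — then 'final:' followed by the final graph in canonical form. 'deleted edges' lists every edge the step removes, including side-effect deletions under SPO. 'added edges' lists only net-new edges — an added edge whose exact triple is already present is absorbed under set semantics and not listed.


step 1: rule r1; match: 0->7, 1->1, 2->5, 3->14; deleted nodes 14; deleted edges (14,1,at); added nodes 19; added edges (19,5,at); result: nodes: 1:pl, 5:pl, 6:pl, 7:x1, 9:x2, 12:x3, 16:m, 18:m, 19:m edges: (1,7,pre); (1,9,pre); (1,12,pre); (6,9,pre); (6,12,pre); (7,5,post); (16,6,at); (18,1,at); (19,5,at)
step 2: rule r1; match: 0->7, 1->1, 2->5, 3->18; deleted nodes 18; deleted edges (18,1,at); added nodes 20; added edges (20,5,at); result: nodes: 1:pl, 5:pl, 6:pl, 7:x1, 9:x2, 12:x3, 16:m, 19:m, 20:m edges: (1,7,pre); (1,9,pre); (1,12,pre); (6,9,pre); (6,12,pre); (7,5,post); (16,6,at); (19,5,at); (20,5,at)
final:
nodes: 1:pl, 5:pl, 6:pl, 7:x1, 9:x2, 12:x3, 16:m, 19:m, 20:m
edges: (1,7,pre); (1,9,pre); (1,12,pre); (6,9,pre); (6,12,pre); (7,5,post); (16,6,at); (19,5,at); (20,5,at)


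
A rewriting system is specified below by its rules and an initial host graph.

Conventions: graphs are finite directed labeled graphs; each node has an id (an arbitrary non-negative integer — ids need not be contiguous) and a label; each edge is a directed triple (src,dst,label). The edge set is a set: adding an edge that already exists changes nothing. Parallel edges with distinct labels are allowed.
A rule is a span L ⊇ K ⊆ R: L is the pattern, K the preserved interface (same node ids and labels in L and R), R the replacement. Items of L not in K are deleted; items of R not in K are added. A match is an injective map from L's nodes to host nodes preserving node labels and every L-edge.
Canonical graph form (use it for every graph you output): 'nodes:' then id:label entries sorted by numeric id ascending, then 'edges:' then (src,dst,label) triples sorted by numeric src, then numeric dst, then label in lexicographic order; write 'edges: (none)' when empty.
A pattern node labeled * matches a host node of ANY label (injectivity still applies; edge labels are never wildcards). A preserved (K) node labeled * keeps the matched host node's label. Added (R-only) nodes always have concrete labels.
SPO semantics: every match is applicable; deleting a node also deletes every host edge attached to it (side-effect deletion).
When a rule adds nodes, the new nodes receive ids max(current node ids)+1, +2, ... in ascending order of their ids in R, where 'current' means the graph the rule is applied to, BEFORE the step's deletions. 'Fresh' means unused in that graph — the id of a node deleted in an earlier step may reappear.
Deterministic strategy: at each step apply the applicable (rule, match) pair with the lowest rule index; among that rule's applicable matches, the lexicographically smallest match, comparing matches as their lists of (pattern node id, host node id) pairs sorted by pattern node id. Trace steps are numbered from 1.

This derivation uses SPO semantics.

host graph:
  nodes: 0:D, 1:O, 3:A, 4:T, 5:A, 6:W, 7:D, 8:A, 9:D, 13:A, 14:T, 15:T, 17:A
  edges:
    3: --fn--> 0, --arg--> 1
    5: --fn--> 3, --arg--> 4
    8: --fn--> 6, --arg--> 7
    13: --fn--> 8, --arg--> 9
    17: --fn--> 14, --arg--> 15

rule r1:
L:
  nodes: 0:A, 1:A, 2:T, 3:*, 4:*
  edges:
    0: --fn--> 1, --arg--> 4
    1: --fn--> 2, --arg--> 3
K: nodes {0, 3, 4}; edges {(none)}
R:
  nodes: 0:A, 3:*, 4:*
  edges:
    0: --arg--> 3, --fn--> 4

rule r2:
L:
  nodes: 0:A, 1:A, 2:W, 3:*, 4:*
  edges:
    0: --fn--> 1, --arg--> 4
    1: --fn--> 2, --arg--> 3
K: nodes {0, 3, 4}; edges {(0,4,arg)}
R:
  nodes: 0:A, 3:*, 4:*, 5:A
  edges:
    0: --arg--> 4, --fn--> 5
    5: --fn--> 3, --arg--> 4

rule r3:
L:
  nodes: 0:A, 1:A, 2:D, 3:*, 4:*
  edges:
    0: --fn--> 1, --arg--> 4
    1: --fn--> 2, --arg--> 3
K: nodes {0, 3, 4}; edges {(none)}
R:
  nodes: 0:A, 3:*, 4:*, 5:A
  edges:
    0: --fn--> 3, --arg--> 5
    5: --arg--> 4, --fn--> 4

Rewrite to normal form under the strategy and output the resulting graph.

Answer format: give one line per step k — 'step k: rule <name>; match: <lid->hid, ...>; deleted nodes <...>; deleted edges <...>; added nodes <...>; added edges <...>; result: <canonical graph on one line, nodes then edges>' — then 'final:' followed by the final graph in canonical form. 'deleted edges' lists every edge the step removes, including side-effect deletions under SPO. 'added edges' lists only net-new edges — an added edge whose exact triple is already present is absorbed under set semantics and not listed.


step 1: rule r2; match: 0->13, 1->8, 2->6, 3->7, 4->9; deleted nodes 6, 8; deleted edges (8,6,fn); (8,7,arg); (13,8,fn); added nodes 18; added edges (13,18,fn); (18,7,fn); (18,9,arg); result: nodes: 0:D, 1:O, 3:A, 4:T, 5:A, 7:D, 9:D, 13:A, 14:T, 15:T, 17:A, 18:A edges: (3,0,fn); (3,1,arg); (5,3,fn); (5,4,arg); (13,9,arg); (13,18,fn); (17,14,fn); (17,15,arg); (18,7,fn); (18,9,arg)
step 2: rule r3; match: 0->5, 1->3, 2->0, 3->1, 4->4; deleted nodes 0, 3; deleted edges (3,0,fn); (3,1,arg); (5,3,fn); (5,4,arg); added nodes 19; added edges (5,1,fn); (5,19,arg); (19,4,arg); (19,4,fn); result: nodes: 1:O, 4:T, 5:A, 7:D, 9:D, 13:A, 14:T, 15:T, 17:A, 18:A, 19:A edges: (5,1,fn); (5,19,arg); (13,9,arg); (13,18,fn); (17,14,fn); (17,15,arg); (18,7,fn); (18,9,arg); (19,4,arg); (19,4,fn)
final:
nodes: 1:O, 4:T, 5:A, 7:D, 9:D, 13:A, 14:T, 15:T, 17:A, 18:A, 19:A
edges: (5,1,fn); (5,19,arg); (13,9,arg); (13,18,fn); (17,14,fn); (17,15,arg); (18,7,fn); (18,9,arg); (19,4,arg); (19,4,fn)


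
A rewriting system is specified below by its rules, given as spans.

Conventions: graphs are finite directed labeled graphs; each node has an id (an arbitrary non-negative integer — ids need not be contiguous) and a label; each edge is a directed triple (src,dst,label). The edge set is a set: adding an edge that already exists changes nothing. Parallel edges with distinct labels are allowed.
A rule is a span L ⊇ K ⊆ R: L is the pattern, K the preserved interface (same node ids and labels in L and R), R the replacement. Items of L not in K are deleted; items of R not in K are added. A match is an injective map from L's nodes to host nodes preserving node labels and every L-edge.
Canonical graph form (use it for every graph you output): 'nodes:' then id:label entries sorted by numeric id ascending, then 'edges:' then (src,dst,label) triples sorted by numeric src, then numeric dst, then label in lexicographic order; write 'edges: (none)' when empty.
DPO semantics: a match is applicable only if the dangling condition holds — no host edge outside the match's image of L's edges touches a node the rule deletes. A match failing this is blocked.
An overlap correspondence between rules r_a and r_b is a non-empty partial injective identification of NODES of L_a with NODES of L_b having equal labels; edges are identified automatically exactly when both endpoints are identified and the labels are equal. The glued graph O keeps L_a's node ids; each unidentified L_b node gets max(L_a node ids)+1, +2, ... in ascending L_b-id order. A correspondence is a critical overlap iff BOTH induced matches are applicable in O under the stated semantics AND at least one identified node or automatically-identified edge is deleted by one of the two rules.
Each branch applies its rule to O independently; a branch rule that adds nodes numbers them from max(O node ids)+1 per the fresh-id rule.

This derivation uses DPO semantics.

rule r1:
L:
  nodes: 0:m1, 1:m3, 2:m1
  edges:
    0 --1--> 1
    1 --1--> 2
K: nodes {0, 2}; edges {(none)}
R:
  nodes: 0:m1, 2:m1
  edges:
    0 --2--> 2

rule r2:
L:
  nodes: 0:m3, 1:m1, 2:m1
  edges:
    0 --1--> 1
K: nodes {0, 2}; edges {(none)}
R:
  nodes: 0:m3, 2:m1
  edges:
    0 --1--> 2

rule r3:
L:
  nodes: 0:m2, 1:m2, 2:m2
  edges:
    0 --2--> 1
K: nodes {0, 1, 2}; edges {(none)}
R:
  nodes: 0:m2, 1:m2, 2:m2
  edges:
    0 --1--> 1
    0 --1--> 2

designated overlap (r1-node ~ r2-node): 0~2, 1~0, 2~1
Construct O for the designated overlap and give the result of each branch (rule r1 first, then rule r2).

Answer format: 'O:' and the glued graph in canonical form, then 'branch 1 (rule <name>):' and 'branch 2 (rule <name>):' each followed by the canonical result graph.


O:
nodes: 0:m1, 1:m3, 2:m1
edges: (0,1,1); (1,2,1)
branch 1 (rule r1):
nodes: 0:m1, 2:m1
edges: (0,2,2)
branch 2 (rule r2):
nodes: 0:m1, 1:m3
edges: (0,1,1); (1,0,1)


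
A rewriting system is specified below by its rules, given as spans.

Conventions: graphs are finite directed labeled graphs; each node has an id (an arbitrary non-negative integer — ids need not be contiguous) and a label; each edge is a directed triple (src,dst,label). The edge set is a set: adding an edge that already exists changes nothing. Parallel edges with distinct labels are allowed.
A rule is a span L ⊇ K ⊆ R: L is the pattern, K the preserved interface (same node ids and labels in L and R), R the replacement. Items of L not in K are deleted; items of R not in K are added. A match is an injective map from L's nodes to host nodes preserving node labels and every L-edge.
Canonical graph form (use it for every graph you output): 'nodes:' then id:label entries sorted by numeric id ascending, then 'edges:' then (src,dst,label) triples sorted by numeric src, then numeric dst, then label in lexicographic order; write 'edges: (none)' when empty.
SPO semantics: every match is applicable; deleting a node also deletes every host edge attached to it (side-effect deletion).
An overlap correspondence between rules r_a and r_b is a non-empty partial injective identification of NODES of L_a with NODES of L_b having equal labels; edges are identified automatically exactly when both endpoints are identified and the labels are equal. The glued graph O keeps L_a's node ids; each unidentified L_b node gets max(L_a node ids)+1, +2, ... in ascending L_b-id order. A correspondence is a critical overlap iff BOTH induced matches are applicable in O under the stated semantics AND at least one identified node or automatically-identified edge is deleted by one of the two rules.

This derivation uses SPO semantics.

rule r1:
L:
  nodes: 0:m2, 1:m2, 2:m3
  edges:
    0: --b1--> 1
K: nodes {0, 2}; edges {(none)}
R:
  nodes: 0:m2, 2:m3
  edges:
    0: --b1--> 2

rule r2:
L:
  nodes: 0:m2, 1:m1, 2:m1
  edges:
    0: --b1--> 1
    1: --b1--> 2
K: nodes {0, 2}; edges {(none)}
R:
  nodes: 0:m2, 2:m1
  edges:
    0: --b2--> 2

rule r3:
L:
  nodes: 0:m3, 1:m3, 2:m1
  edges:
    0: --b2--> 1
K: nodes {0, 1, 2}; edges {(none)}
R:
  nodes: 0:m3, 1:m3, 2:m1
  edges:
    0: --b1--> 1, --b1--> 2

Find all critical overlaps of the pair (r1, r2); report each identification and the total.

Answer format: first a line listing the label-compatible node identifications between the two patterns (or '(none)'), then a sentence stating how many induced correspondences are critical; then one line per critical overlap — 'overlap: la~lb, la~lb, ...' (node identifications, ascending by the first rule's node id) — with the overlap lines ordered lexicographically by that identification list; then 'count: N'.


label-compatible node identifications between L(r1) and L(r2): 0~0, 1~0
1 of the induced correspondences is a critical overlap of r1 and r2.
overlap: 1~0
count: 1


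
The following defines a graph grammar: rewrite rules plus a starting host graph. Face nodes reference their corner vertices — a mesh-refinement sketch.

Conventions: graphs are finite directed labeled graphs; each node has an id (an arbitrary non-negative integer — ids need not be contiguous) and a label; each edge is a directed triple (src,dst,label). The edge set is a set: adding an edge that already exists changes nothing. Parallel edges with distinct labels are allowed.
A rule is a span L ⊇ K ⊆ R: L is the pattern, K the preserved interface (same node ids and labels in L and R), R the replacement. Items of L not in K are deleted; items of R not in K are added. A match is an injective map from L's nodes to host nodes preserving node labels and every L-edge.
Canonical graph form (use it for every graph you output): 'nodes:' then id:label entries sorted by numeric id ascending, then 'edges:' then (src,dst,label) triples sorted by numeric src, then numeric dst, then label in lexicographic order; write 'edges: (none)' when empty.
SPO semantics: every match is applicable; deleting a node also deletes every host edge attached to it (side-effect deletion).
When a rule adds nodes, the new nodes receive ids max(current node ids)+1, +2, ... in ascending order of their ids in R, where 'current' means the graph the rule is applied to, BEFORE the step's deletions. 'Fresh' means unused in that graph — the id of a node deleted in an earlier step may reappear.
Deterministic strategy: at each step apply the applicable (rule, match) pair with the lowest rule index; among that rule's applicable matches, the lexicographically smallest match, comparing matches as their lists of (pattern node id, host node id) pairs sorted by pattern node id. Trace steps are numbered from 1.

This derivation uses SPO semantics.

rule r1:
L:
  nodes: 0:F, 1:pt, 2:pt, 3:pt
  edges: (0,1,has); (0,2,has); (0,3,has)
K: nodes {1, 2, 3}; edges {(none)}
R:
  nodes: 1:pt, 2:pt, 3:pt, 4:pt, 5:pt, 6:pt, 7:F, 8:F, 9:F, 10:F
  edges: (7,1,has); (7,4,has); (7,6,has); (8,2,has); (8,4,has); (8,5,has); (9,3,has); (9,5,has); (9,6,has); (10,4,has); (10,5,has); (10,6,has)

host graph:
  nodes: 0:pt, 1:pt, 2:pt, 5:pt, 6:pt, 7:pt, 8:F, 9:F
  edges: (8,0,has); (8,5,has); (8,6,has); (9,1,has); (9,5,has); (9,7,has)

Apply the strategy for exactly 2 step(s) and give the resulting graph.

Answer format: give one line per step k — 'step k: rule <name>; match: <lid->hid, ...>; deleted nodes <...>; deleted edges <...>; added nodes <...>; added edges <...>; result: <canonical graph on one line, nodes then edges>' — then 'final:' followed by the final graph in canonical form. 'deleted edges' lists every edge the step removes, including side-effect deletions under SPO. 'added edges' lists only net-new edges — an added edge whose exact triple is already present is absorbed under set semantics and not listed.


step 1: rule r1; match: 0->8, 1->0, 2->5, 3->6; deleted nodes 8; deleted edges (8,0,has); (8,5,has); (8,6,has); added nodes 10, 11, 12, 13, 14, 15, 16; added edges (13,0,has); (13,10,has); (13,12,has); (14,5,has); (14,10,has); (14,11,has); (15,6,has); (15,11,has); (15,12,has); (16,10,has); (16,11,has); (16,12,has); result: nodes: 0:pt, 1:pt, 2:pt, 5:pt, 6:pt, 7:pt, 9:F, 10:pt, 11:pt, 12:pt, 13:F, 14:F, 15:F, 16:F edges: (9,1,has); (9,5,has); (9,7,has); (13,0,has); (13,10,has); (13,12,has); (14,5,has); (14,10,has); (14,11,has); (15,6,has); (15,11,has); (15,12,has); (16,10,has); (16,11,has); (16,12,has)
step 2: rule r1; match: 0->9, 1->1, 2->5, 3->7; deleted nodes 9; deleted edges (9,1,has); (9,5,has); (9,7,has); added nodes 17, 18, 19, 20, 21, 22, 23; added edges (20,1,has); (20,17,has); (20,19,has); (21,5,has); (21,17,has); (21,18,has); (22,7,has); (22,18,has); (22,19,has); (23,17,has); (23,18,has); (23,19,has); result: nodes: 0:pt, 1:pt, 2:pt, 5:pt, 6:pt, 7:pt, 10:pt, 11:pt, 12:pt, 13:F, 14:F, 15:F, 16:F, 17:pt, 18:pt, 19:pt, 20:F, 21:F, 22:F, 23:F edges: (13,0,has); (13,10,has); (13,12,has); (14,5,has); (14,10,has); (14,11,has); (15,6,has); (15,11,has); (15,12,has); (16,10,has); (16,11,has); (16,12,has); (20,1,has); (20,17,has); (20,19,has); (21,5,has); (21,17,has); (21,18,has); (22,7,has); (22,18,has); (22,19,has); (23,17,has); (23,18,has); (23,19,has)
final:
nodes: 0:pt, 1:pt, 2:pt, 5:pt, 6:pt, 7:pt, 10:pt, 11:pt, 12:pt, 13:F, 14:F, 15:F, 16:F, 17:pt, 18:pt, 19:pt, 20:F, 21:F, 22:F, 23:F
edges: (13,0,has); (13,10,has); (13,12,has); (14,5,has); (14,10,has); (14,11,has); (15,6,has); (15,11,has); (15,12,has); (16,10,has); (16,11,has); (16,12,has); (20,1,has); (20,17,has); (20,19,has); (21,5,has); (21,17,has); (21,18,has); (22,7,has); (22,18,has); (22,19,has); (23,17,has); (23,18,has); (23,19,has)


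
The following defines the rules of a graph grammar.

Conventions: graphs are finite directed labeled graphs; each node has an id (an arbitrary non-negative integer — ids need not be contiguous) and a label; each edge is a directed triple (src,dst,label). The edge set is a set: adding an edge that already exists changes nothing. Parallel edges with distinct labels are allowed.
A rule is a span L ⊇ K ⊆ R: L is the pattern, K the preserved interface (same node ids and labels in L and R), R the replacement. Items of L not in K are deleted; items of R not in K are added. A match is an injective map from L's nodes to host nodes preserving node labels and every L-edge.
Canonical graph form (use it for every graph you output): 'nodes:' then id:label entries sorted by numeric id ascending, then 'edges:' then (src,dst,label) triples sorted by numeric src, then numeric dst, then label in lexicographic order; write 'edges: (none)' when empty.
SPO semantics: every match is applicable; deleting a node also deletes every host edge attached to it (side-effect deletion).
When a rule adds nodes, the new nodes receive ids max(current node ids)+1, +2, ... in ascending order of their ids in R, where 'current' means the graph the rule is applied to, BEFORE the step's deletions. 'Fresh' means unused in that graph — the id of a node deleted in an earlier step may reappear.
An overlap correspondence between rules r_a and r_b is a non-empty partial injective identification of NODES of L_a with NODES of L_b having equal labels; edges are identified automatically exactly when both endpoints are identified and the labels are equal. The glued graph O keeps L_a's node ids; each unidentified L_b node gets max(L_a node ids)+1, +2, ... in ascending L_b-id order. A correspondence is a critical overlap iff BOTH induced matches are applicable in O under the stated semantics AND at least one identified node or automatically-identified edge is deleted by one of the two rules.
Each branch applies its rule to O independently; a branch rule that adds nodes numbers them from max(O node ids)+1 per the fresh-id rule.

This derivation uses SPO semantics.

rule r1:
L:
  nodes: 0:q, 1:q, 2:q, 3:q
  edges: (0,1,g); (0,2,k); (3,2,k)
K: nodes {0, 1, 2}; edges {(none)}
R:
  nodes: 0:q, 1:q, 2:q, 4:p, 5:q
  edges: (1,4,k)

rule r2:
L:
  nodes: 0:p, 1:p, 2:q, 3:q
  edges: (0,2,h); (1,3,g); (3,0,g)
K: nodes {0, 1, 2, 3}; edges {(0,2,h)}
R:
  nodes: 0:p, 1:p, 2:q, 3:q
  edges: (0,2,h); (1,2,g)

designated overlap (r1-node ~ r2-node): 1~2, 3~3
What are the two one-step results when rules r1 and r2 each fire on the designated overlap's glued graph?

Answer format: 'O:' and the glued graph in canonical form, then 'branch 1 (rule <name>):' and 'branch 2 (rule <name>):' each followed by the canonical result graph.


O:
nodes: 0:q, 1:q, 2:q, 3:q, 4:p, 5:p
edges: (0,1,g); (0,2,k); (3,2,k); (3,4,g); (4,1,h); (5,3,g)
branch 1 (rule r1):
nodes: 0:q, 1:q, 2:q, 4:p, 5:p, 6:p, 7:q
edges: (1,6,k); (4,1,h)
branch 2 (rule r2):
nodes: 0:q, 1:q, 2:q, 3:q, 4:p, 5:p
edges: (0,1,g); (0,2,k); (3,2,k); (4,1,h); (5,1,g)


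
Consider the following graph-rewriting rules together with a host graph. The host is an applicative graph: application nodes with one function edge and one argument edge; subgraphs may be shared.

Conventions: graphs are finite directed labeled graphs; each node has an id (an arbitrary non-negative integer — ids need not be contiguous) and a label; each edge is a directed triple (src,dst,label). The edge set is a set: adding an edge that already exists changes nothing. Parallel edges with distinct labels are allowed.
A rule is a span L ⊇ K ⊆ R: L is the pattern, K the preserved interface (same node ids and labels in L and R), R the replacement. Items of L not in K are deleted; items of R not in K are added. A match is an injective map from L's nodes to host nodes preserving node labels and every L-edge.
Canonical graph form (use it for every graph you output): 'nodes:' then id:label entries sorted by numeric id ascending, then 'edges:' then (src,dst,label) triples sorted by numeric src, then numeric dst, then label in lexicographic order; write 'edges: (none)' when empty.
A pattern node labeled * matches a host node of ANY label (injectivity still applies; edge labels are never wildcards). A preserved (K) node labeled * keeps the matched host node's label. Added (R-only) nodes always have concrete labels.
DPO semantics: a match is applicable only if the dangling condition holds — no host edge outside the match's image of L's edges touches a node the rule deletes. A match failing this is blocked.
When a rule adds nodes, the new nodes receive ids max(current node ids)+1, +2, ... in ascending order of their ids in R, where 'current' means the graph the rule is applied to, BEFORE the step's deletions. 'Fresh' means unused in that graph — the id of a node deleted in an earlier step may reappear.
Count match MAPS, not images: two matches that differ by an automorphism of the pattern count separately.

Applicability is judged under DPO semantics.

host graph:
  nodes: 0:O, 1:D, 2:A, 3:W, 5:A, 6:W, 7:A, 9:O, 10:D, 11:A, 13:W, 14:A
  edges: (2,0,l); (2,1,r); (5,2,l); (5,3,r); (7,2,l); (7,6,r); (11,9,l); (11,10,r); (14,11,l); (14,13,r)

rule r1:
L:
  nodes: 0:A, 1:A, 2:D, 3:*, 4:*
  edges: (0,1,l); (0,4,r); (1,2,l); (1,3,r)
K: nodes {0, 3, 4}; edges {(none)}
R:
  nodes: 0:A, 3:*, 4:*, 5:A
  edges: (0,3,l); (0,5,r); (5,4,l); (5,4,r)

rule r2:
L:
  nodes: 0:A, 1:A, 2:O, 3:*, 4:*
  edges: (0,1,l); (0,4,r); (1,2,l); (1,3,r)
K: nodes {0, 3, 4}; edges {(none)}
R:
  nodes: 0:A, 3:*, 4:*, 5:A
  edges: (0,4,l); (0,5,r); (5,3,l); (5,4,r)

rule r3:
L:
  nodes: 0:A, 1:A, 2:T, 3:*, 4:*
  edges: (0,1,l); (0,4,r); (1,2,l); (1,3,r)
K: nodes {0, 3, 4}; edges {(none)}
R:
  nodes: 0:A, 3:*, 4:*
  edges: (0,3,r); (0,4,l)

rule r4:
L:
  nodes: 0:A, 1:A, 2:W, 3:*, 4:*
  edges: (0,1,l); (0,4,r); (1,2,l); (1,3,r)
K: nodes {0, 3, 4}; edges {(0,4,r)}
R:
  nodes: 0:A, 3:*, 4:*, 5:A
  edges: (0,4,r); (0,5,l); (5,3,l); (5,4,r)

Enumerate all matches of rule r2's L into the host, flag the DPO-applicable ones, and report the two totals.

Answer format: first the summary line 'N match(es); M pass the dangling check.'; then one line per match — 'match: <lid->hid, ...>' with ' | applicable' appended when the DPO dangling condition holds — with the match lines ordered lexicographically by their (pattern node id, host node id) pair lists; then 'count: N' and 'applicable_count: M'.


3 match(es); 1 pass the dangling check.
match: 0->5, 1->2, 2->0, 3->1, 4->3
match: 0->7, 1->2, 2->0, 3->1, 4->6
match: 0->14, 1->11, 2->9, 3->10, 4->13 | applicable
count: 3
applicable_count: 1


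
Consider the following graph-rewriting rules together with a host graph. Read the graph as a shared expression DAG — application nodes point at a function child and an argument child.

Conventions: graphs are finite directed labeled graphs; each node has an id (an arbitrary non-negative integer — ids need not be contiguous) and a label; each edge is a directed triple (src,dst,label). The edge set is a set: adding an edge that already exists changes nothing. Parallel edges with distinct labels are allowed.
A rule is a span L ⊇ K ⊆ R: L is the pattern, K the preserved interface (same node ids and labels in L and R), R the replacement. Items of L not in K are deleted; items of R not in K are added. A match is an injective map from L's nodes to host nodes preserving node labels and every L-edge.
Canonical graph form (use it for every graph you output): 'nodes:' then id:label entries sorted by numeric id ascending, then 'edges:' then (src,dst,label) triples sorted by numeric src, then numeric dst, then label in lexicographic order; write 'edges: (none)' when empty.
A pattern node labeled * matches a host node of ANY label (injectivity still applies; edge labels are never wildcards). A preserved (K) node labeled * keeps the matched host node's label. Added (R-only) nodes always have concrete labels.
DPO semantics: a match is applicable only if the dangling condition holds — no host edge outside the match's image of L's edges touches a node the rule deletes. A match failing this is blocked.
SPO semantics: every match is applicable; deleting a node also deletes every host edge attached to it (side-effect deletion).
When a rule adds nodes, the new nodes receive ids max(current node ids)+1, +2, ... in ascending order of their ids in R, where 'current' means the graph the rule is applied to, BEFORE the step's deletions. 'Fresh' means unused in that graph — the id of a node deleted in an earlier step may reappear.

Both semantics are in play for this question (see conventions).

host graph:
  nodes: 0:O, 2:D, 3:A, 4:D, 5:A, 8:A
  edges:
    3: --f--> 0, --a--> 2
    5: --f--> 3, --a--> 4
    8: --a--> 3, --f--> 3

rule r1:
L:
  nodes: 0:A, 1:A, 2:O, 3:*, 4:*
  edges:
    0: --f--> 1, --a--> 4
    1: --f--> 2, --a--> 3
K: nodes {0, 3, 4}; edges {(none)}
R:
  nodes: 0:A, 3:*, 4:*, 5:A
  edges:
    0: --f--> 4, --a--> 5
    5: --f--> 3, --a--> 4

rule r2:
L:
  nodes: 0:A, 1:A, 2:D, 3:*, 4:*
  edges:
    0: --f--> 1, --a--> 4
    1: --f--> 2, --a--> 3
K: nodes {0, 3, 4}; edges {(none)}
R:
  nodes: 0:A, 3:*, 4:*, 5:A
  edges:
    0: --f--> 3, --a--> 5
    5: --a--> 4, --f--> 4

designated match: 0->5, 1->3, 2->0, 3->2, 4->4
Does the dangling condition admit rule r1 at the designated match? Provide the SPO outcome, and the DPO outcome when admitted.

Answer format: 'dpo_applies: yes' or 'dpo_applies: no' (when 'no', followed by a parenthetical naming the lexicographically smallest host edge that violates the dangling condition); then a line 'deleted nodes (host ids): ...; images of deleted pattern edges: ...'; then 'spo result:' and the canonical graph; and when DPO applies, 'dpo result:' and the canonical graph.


dpo_applies: no
(the rule deletes node 3, which keeps host edge (8,3,a) outside the match image — the dangling condition fails, DPO blocks; SPO proceeds and side-deletes such edges)
deleted nodes (host ids): 0, 3; images of deleted pattern edges: (3,0,f); (3,2,a); (5,3,f); (5,4,a)
spo result:
nodes: 2:D, 4:D, 5:A, 8:A, 9:A
edges: (5,4,f); (5,9,a); (9,2,f); (9,4,a)
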